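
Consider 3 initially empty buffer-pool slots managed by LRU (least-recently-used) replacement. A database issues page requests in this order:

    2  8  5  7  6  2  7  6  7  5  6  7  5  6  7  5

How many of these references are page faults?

7

2: miss, frames (2)
8: miss, frames (2 8)
5: miss, frames (2 8 5)
7: miss, evict 2, frames (8 5 7)
6: miss, evict 8, frames (5 7 6)
2: miss, evict 5, frames (7 6 2)
7: hit
6: hit
7: hit
5: miss, evict 2, frames (6 7 5)
6: hit
7: hit
5: hit
6: hit
7: hit
5: hit
Page faults: 7.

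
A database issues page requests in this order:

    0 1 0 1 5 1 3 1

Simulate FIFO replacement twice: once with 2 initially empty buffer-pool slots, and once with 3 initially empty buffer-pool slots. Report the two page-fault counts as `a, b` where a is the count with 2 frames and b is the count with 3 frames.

5, 4

2 frames: F F . . F . F F → 5 faults.
3 frames: F F . . F . F . → 4 faults.
4 < 5: adding a frame reduced faults, as is typical.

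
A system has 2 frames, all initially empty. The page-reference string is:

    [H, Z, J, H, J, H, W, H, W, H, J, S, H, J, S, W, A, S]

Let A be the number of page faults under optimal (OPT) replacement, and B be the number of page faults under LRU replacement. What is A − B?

Under OPT: F F F . . . F . . . F F . F . F F . → 9 faults.
Under LRU: F F F F . . F . . . F F F F F F F F → 13 faults.
A − B = 9 − 13 = -4.

-4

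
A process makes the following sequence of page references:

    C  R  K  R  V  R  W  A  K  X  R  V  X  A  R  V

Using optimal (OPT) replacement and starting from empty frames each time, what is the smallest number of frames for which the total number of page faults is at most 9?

3

f=1: 16 faults
f=2: 11 faults
f=3: 9 faults
f=4: 7 faults
f=5: 7 faults
f=6: 7 faults
f=7: 7 faults
Smallest f with faults ≤ 9 is 3.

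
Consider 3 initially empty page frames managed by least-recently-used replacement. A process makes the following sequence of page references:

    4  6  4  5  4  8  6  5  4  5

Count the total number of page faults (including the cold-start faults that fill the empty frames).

4 -> miss, frames (4)
6 -> miss, frames (4 6)
4 -> hit
5 -> miss, frames (6 4 5)
4 -> hit
8 -> miss, evict 6, frames (5 4 8)
6 -> miss, evict 5, frames (4 8 6)
5 -> miss, evict 4, frames (8 6 5)
4 -> miss, evict 8, frames (6 5 4)
5 -> hit
Page faults: 7.

7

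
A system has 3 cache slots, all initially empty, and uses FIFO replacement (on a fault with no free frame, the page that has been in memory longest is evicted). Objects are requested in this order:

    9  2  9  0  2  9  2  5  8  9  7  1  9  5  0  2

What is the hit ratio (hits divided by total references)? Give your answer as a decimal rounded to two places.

9 -> miss, frames [9]
2 -> miss, frames [9, 2]
9 -> hit
0 -> miss, frames [9, 2, 0]
2 -> hit
9 -> hit
2 -> hit
5 -> miss, evict 9, frames [2, 0, 5]
8 -> miss, evict 2, frames [0, 5, 8]
9 -> miss, evict 0, frames [5, 8, 9]
7 -> miss, evict 5, frames [8, 9, 7]
1 -> miss, evict 8, frames [9, 7, 1]
9 -> hit
5 -> miss, evict 9, frames [7, 1, 5]
0 -> miss, evict 7, frames [1, 5, 0]
2 -> miss, evict 1, frames [5, 0, 2]
Hits: 5 of 16 references → 5/16 = 0.3125.

0.31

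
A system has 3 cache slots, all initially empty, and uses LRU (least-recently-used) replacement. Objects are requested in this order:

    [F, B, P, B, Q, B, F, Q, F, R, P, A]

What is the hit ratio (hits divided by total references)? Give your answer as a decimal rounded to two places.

0.33

F: fault, frames {F}
B: fault, frames {F,B}
P: fault, frames {F,B,P}
B: hit
Q: fault, evict F, frames {P,B,Q}
B: hit
F: fault, evict P, frames {Q,B,F}
Q: hit
F: hit
R: fault, evict B, frames {Q,F,R}
P: fault, evict Q, frames {F,R,P}
A: fault, evict F, frames {R,P,A}
Hits: 4 of 12 references → 4/12 = 0.3333.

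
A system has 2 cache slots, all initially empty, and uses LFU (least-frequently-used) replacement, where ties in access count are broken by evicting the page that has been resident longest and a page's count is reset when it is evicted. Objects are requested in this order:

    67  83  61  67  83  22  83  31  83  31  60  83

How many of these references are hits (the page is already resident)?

4

67 → miss, frames [67]
83 → miss, frames [67, 83]
61 → miss, evict 67, frames [83, 61]
67 → miss, evict 83, frames [61, 67]
83 → miss, evict 61, frames [67, 83]
22 → miss, evict 67, frames [83, 22]
83 → hit
31 → miss, evict 22, frames [83, 31]
83 → hit
31 → hit
60 → miss, evict 31, frames [83, 60]
83 → hit
Hits: 4.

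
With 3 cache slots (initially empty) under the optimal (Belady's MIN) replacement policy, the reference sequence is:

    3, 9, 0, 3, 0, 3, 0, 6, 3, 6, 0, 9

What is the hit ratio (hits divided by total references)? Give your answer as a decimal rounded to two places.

0.58

3: fault, frames (3)
9: fault, frames (3 9)
0: fault, frames (3 9 0)
3: hit
0: hit
3: hit
0: hit
6: fault, evict 9, frames (3 0 6)
3: hit
6: hit
0: hit
9: fault, evict 6, frames (3 0 9)
Hits: 7 of 12 references → 7/12 = 0.5833.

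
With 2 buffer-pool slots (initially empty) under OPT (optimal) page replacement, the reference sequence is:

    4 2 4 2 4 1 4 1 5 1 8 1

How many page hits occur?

4 -> miss, frames {4}
2 -> miss, frames {4,2}
4 -> hit
2 -> hit
4 -> hit
1 -> miss, evict 2, frames {4,1}
4 -> hit
1 -> hit
5 -> miss, evict 4, frames {1,5}
1 -> hit
8 -> miss, evict 5, frames {1,8}
1 -> hit
Hits: 7.

7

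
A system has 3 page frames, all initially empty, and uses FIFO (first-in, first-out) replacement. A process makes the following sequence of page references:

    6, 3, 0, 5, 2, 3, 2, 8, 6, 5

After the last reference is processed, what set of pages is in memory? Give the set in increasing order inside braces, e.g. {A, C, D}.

{5, 6, 8}

6: fault, frames [6]
3: fault, frames [6, 3]
0: fault, frames [6, 3, 0]
5: fault, evict 6, frames [3, 0, 5]
2: fault, evict 3, frames [0, 5, 2]
3: fault, evict 0, frames [5, 2, 3]
2: hit
8: fault, evict 5, frames [2, 3, 8]
6: fault, evict 2, frames [3, 8, 6]
5: fault, evict 3, frames [8, 6, 5]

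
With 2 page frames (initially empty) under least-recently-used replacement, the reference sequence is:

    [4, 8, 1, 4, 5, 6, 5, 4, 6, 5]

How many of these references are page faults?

4 → miss, frames [4]
8 → miss, frames [4, 8]
1 → miss, evict 4, frames [8, 1]
4 → miss, evict 8, frames [1, 4]
5 → miss, evict 1, frames [4, 5]
6 → miss, evict 4, frames [5, 6]
5 → hit
4 → miss, evict 6, frames [5, 4]
6 → miss, evict 5, frames [4, 6]
5 → miss, evict 4, frames [6, 5]
Page faults: 9.

9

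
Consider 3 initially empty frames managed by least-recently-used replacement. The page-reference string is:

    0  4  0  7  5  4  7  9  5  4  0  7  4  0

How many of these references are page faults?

0 → fault, frames [0]
4 → fault, frames [0, 4]
0 → hit
7 → fault, frames [4, 0, 7]
5 → fault, evict 4, frames [0, 7, 5]
4 → fault, evict 0, frames [7, 5, 4]
7 → hit
9 → fault, evict 5, frames [4, 7, 9]
5 → fault, evict 4, frames [7, 9, 5]
4 → fault, evict 7, frames [9, 5, 4]
0 → fault, evict 9, frames [5, 4, 0]
7 → fault, evict 5, frames [4, 0, 7]
4 → hit
0 → hit
Page faults: 10.

10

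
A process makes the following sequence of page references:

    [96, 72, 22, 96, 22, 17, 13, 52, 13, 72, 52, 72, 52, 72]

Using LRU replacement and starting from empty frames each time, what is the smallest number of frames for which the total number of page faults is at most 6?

6

f=1: 14 faults
f=2: 9 faults
f=3: 7 faults
f=4: 7 faults
f=5: 7 faults
f=6: 6 faults
Smallest f with faults ≤ 6 is 6.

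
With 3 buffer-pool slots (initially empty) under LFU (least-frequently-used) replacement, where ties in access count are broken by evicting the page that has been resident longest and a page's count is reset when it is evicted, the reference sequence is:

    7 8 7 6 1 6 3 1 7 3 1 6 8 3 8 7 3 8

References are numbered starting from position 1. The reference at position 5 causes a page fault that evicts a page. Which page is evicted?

8

pos 1: 7 -> miss, frames {7}
pos 2: 8 -> miss, frames {7,8}
pos 3: 7 -> hit
pos 4: 6 -> miss, frames {7,8,6}
pos 5: 1 -> miss, evict 8, frames {7,6,1}
At position 5, page 8 is evicted.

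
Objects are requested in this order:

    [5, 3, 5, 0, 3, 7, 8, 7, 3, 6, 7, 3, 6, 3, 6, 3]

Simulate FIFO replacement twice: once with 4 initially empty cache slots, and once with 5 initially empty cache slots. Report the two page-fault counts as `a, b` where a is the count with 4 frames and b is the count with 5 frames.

7, 6

4 frames: F F . F . F F . . F . F . . . . → 7 faults.
5 frames: F F . F . F F . . F . . . . . . → 6 faults.
6 < 7: adding a frame reduced faults, as is typical.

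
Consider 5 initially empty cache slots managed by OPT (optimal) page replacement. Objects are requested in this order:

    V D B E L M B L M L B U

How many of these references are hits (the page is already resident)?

5

V -> miss, frames {V}
D -> miss, frames {V,D}
B -> miss, frames {V,D,B}
E -> miss, frames {V,D,B,E}
L -> miss, frames {V,D,B,E,L}
M -> miss, evict E, frames {V,D,B,L,M}
B -> hit
L -> hit
M -> hit
L -> hit
B -> hit
U -> miss, evict M, frames {V,D,B,L,U}
Hits: 5.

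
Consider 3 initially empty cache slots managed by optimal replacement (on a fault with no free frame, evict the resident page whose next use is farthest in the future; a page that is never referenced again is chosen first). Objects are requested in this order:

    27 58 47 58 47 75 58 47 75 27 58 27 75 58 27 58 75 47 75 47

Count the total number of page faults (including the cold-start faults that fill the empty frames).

27 → fault, frames {27}
58 → fault, frames {27,58}
47 → fault, frames {27,58,47}
58 → hit
47 → hit
75 → fault, evict 27, frames {58,47,75}
58 → hit
47 → hit
75 → hit
27 → fault, evict 47, frames {58,75,27}
58 → hit
27 → hit
75 → hit
58 → hit
27 → hit
58 → hit
75 → hit
47 → fault, evict 27, frames {58,75,47}
75 → hit
47 → hit
Page faults: 6.

6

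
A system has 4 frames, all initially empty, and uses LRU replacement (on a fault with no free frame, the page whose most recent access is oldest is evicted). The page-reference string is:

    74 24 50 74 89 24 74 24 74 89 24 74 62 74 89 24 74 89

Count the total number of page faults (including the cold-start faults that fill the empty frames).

5

74: miss, frames {74}
24: miss, frames {74,24}
50: miss, frames {74,24,50}
74: hit
89: miss, frames {24,50,74,89}
24: hit
74: hit
24: hit
74: hit
89: hit
24: hit
74: hit
62: miss, evict 50, frames {89,24,74,62}
74: hit
89: hit
24: hit
74: hit
89: hit
Page faults: 5.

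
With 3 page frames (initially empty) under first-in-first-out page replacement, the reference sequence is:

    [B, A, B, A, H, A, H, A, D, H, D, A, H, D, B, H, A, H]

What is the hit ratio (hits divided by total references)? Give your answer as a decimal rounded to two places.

0.61

B -> miss, frames (B)
A -> miss, frames (B A)
B -> hit
A -> hit
H -> miss, frames (B A H)
A -> hit
H -> hit
A -> hit
D -> miss, evict B, frames (A H D)
H -> hit
D -> hit
A -> hit
H -> hit
D -> hit
B -> miss, evict A, frames (H D B)
H -> hit
A -> miss, evict H, frames (D B A)
H -> miss, evict D, frames (B A H)
Hits: 11 of 18 references → 11/18 = 0.6111.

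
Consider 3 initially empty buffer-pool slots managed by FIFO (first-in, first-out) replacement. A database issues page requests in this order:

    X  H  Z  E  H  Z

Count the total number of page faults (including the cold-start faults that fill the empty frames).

X -> miss, frames (X)
H -> miss, frames (X H)
Z -> miss, frames (X H Z)
E -> miss, evict X, frames (H Z E)
H -> hit
Z -> hit
Page faults: 4.

4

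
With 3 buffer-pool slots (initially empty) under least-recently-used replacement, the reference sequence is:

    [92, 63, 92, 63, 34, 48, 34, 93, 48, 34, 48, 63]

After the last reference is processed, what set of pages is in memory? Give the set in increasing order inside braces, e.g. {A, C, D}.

92: fault, frames {92}
63: fault, frames {92,63}
92: hit
63: hit
34: fault, frames {92,63,34}
48: fault, evict 92, frames {63,34,48}
34: hit
93: fault, evict 63, frames {48,34,93}
48: hit
34: hit
48: hit
63: fault, evict 93, frames {34,48,63}

{34, 48, 63}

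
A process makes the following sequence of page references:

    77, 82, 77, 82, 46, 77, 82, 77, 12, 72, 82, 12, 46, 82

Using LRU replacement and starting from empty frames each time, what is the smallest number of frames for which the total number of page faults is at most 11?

f=1: 14 faults
f=2: 11 faults
f=3: 7 faults
f=4: 6 faults
f=5: 5 faults
Smallest f with faults ≤ 11 is 2.

2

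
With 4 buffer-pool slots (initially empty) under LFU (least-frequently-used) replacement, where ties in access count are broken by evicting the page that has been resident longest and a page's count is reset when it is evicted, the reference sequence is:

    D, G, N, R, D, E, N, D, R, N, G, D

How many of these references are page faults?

D -> miss, frames {D}
G -> miss, frames {D,G}
N -> miss, frames {D,G,N}
R -> miss, frames {D,G,N,R}
D -> hit
E -> miss, evict G, frames {D,N,R,E}
N -> hit
D -> hit
R -> hit
N -> hit
G -> miss, evict E, frames {D,N,R,G}
D -> hit
Page faults: 6.

6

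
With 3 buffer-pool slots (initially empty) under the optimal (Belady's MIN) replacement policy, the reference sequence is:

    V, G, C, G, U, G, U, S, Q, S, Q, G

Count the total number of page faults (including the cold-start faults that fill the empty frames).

V -> miss, frames {V}
G -> miss, frames {V,G}
C -> miss, frames {V,G,C}
G -> hit
U -> miss, evict C, frames {V,G,U}
G -> hit
U -> hit
S -> miss, evict U, frames {V,G,S}
Q -> miss, evict V, frames {G,S,Q}
S -> hit
Q -> hit
G -> hit
Page faults: 6.

6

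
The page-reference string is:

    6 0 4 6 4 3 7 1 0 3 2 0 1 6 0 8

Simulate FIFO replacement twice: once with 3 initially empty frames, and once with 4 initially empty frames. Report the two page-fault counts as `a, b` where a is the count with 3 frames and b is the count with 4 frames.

13, 10

3 frames: F F F . . F F F F F F . F F F F → 13 faults.
4 frames: F F F . . F F F F . F . . F . F → 10 faults.
10 < 13: adding a frame reduced faults, as is typical.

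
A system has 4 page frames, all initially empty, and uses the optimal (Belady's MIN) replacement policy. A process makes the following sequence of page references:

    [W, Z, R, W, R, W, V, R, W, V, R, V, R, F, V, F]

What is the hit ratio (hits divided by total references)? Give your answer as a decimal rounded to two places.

0.69

W -> fault, frames {W}
Z -> fault, frames {W,Z}
R -> fault, frames {W,Z,R}
W -> hit
R -> hit
W -> hit
V -> fault, frames {W,Z,R,V}
R -> hit
W -> hit
V -> hit
R -> hit
V -> hit
R -> hit
F -> fault, evict R, frames {W,Z,V,F}
V -> hit
F -> hit
Hits: 11 of 16 references → 11/16 = 0.6875.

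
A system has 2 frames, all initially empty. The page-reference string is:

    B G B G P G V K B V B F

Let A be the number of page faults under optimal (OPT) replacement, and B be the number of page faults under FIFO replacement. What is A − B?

-1

Under OPT: F F . . F . F F F . . F → 7 faults.
Under FIFO: F F . . F . F F F F . F → 8 faults.
A − B = 7 − 8 = -1.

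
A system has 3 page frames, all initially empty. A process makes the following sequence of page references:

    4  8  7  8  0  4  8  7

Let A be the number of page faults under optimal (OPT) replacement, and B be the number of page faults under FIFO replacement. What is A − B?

-2

Under OPT: F F F . F . . F → 5 faults.
Under FIFO: F F F . F F F F → 7 faults.
A − B = 5 − 7 = -2.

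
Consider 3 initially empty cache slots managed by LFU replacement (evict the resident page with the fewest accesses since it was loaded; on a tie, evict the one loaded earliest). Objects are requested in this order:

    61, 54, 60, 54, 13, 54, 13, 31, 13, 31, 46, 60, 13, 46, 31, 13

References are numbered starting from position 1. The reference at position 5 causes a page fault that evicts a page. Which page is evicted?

pos 1: 61: fault, frames (61)
pos 2: 54: fault, frames (61 54)
pos 3: 60: fault, frames (61 54 60)
pos 4: 54: hit
pos 5: 13: fault, evict 61, frames (54 60 13)
At position 5, page 61 is evicted.

61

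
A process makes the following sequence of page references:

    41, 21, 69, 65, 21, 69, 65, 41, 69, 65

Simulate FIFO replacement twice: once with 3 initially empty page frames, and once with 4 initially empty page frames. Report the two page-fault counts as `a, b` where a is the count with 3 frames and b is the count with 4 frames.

3 frames: F F F F . . . F . . → 5 faults.
4 frames: F F F F . . . . . . → 4 faults.
4 < 5: adding a frame reduced faults, as is typical.

5, 4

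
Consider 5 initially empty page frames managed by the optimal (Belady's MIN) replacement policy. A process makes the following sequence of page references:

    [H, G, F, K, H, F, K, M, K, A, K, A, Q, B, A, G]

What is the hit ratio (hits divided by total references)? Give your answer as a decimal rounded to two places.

H → fault, frames (H)
G → fault, frames (H G)
F → fault, frames (H G F)
K → fault, frames (H G F K)
H → hit
F → hit
K → hit
M → fault, frames (H G F K M)
K → hit
A → fault, evict M, frames (H G F K A)
K → hit
A → hit
Q → fault, evict K, frames (H G F A Q)
B → fault, evict Q, frames (H G F A B)
A → hit
G → hit
Hits: 8 of 16 references → 8/16 = 0.5000.

0.50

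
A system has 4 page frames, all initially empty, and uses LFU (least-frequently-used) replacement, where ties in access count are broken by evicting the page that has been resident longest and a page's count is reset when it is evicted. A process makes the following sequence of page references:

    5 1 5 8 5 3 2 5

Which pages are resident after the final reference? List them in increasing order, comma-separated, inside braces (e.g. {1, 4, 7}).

5: fault, frames {5}
1: fault, frames {5,1}
5: hit
8: fault, frames {5,1,8}
5: hit
3: fault, frames {5,1,8,3}
2: fault, evict 1, frames {5,8,3,2}
5: hit

{2, 3, 5, 8}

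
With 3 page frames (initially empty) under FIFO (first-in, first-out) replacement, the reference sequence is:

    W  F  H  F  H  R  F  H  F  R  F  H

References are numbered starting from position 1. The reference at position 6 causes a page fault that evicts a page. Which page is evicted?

W

pos 1: W -> fault, frames {W}
pos 2: F -> fault, frames {W,F}
pos 3: H -> fault, frames {W,F,H}
pos 4: F -> hit
pos 5: H -> hit
pos 6: R -> fault, evict W, frames {F,H,R}
At position 6, page W is evicted.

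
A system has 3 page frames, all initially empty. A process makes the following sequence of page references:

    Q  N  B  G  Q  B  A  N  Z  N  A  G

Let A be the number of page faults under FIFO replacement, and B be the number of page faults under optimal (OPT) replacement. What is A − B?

1

Under FIFO: F F F F F . F F F . . F → 9 faults.
Under OPT: F F F F . . F F F . . F → 8 faults.
A − B = 9 − 8 = 1.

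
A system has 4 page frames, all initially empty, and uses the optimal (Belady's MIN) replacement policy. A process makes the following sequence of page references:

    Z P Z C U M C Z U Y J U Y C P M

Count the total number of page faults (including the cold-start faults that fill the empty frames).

Z -> miss, frames [Z]
P -> miss, frames [Z, P]
Z -> hit
C -> miss, frames [Z, P, C]
U -> miss, frames [Z, P, C, U]
M -> miss, evict P, frames [Z, C, U, M]
C -> hit
Z -> hit
U -> hit
Y -> miss, evict Z, frames [C, U, M, Y]
J -> miss, evict M, frames [C, U, Y, J]
U -> hit
Y -> hit
C -> hit
P -> miss, evict J, frames [C, U, Y, P]
M -> miss, evict P, frames [C, U, Y, M]
Page faults: 9.

9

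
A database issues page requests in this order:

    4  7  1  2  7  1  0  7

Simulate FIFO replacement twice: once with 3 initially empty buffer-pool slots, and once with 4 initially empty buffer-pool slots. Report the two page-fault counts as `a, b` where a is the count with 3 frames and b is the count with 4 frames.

3 frames: F F F F . . F F → 6 faults.
4 frames: F F F F . . F . → 5 faults.
5 < 6: adding a frame reduced faults, as is typical.

6, 5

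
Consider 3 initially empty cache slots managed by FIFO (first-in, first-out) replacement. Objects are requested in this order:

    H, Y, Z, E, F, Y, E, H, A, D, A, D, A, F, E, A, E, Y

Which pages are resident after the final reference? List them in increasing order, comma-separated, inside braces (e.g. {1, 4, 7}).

{A, E, Y}

H -> fault, frames (H)
Y -> fault, frames (H Y)
Z -> fault, frames (H Y Z)
E -> fault, evict H, frames (Y Z E)
F -> fault, evict Y, frames (Z E F)
Y -> fault, evict Z, frames (E F Y)
E -> hit
H -> fault, evict E, frames (F Y H)
A -> fault, evict F, frames (Y H A)
D -> fault, evict Y, frames (H A D)
A -> hit
D -> hit
A -> hit
F -> fault, evict H, frames (A D F)
E -> fault, evict A, frames (D F E)
A -> fault, evict D, frames (F E A)
E -> hit
Y -> fault, evict F, frames (E A Y)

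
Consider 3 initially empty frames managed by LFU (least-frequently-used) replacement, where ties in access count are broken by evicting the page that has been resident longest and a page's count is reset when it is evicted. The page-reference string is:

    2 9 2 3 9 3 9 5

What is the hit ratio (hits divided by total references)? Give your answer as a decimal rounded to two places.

0.50

2: fault, frames {2}
9: fault, frames {2,9}
2: hit
3: fault, frames {2,9,3}
9: hit
3: hit
9: hit
5: fault, evict 2, frames {9,3,5}
Hits: 4 of 8 references → 4/8 = 0.5000.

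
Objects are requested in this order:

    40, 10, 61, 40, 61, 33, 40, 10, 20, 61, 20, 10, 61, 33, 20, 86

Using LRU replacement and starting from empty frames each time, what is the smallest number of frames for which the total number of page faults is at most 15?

2

f=1: 16 faults
f=2: 14 faults
f=3: 10 faults
f=4: 8 faults
f=5: 6 faults
f=6: 6 faults
Smallest f with faults ≤ 15 is 2.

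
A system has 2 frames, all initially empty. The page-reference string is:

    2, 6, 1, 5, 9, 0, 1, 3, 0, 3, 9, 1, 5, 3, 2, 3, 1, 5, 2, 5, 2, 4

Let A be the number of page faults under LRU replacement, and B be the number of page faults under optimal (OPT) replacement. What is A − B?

4

Under LRU: F F F F F F F F F . F F F F F . F F F . . F → 18 faults.
Under OPT: F F F F F F . F . . F F F . F . F F . . . F → 14 faults.
A − B = 18 − 14 = 4.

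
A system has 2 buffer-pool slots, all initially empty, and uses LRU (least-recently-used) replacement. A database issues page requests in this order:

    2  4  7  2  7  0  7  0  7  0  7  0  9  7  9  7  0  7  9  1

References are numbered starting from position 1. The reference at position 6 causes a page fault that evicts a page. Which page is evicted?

pos 1: 2 -> miss, frames (2)
pos 2: 4 -> miss, frames (2 4)
pos 3: 7 -> miss, evict 2, frames (4 7)
pos 4: 2 -> miss, evict 4, frames (7 2)
pos 5: 7 -> hit
pos 6: 0 -> miss, evict 2, frames (7 0)
At position 6, page 2 is evicted.

2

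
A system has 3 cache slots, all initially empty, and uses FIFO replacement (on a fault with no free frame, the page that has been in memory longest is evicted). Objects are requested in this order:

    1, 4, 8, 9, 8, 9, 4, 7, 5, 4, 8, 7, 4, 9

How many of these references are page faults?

10

1 -> miss, frames (1)
4 -> miss, frames (1 4)
8 -> miss, frames (1 4 8)
9 -> miss, evict 1, frames (4 8 9)
8 -> hit
9 -> hit
4 -> hit
7 -> miss, evict 4, frames (8 9 7)
5 -> miss, evict 8, frames (9 7 5)
4 -> miss, evict 9, frames (7 5 4)
8 -> miss, evict 7, frames (5 4 8)
7 -> miss, evict 5, frames (4 8 7)
4 -> hit
9 -> miss, evict 4, frames (8 7 9)
Page faults: 10.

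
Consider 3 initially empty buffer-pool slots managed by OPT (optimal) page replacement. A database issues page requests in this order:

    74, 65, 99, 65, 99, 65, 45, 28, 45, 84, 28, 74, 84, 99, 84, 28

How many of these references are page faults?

7

74 -> miss, frames (74)
65 -> miss, frames (74 65)
99 -> miss, frames (74 65 99)
65 -> hit
99 -> hit
65 -> hit
45 -> miss, evict 65, frames (74 99 45)
28 -> miss, evict 99, frames (74 45 28)
45 -> hit
84 -> miss, evict 45, frames (74 28 84)
28 -> hit
74 -> hit
84 -> hit
99 -> miss, evict 74, frames (28 84 99)
84 -> hit
28 -> hit
Page faults: 7.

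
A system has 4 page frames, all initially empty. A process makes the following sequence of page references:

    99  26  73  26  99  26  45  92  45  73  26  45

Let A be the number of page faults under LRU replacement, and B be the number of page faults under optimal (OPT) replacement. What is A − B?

Under LRU: F F F . . . F F . F . . → 6 faults.
Under OPT: F F F . . . F F . . . . → 5 faults.
A − B = 6 − 5 = 1.

1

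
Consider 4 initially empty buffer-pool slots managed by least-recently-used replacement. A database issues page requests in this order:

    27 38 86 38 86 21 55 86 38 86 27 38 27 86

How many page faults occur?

6

27: miss, frames [27]
38: miss, frames [27, 38]
86: miss, frames [27, 38, 86]
38: hit
86: hit
21: miss, frames [27, 38, 86, 21]
55: miss, evict 27, frames [38, 86, 21, 55]
86: hit
38: hit
86: hit
27: miss, evict 21, frames [55, 38, 86, 27]
38: hit
27: hit
86: hit
Page faults: 6.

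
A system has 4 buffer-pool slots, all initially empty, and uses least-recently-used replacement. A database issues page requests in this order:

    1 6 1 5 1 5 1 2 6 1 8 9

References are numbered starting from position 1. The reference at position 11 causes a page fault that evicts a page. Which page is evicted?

5

pos 1: 1 -> fault, frames [1]
pos 2: 6 -> fault, frames [1, 6]
pos 3: 1 -> hit
pos 4: 5 -> fault, frames [6, 1, 5]
pos 5: 1 -> hit
pos 6: 5 -> hit
pos 7: 1 -> hit
pos 8: 2 -> fault, frames [6, 5, 1, 2]
pos 9: 6 -> hit
pos 10: 1 -> hit
pos 11: 8 -> fault, evict 5, frames [2, 6, 1, 8]
At position 11, page 5 is evicted.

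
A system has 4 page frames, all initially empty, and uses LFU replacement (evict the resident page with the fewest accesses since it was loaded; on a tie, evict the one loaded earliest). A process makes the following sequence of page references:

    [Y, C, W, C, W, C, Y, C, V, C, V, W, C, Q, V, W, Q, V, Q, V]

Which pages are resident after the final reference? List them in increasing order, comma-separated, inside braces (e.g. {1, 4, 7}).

{C, Q, V, W}

Y: miss, frames (Y)
C: miss, frames (Y C)
W: miss, frames (Y C W)
C: hit
W: hit
C: hit
Y: hit
C: hit
V: miss, frames (Y C W V)
C: hit
V: hit
W: hit
C: hit
Q: miss, evict Y, frames (C W V Q)
V: hit
W: hit
Q: hit
V: hit
Q: hit
V: hit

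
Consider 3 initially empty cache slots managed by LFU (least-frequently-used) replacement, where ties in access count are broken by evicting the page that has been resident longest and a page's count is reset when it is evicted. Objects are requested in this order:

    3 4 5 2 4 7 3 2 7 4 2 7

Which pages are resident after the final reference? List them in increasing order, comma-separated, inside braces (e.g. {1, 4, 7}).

{2, 4, 7}

3 -> miss, frames {3}
4 -> miss, frames {3,4}
5 -> miss, frames {3,4,5}
2 -> miss, evict 3, frames {4,5,2}
4 -> hit
7 -> miss, evict 5, frames {4,2,7}
3 -> miss, evict 2, frames {4,7,3}
2 -> miss, evict 7, frames {4,3,2}
7 -> miss, evict 3, frames {4,2,7}
4 -> hit
2 -> hit
7 -> hit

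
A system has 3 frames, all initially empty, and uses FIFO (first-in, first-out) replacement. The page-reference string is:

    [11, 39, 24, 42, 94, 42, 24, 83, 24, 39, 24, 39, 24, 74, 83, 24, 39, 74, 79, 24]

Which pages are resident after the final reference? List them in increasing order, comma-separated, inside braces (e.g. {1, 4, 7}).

{24, 74, 79}

11: fault, frames {11}
39: fault, frames {11,39}
24: fault, frames {11,39,24}
42: fault, evict 11, frames {39,24,42}
94: fault, evict 39, frames {24,42,94}
42: hit
24: hit
83: fault, evict 24, frames {42,94,83}
24: fault, evict 42, frames {94,83,24}
39: fault, evict 94, frames {83,24,39}
24: hit
39: hit
24: hit
74: fault, evict 83, frames {24,39,74}
83: fault, evict 24, frames {39,74,83}
24: fault, evict 39, frames {74,83,24}
39: fault, evict 74, frames {83,24,39}
74: fault, evict 83, frames {24,39,74}
79: fault, evict 24, frames {39,74,79}
24: fault, evict 39, frames {74,79,24}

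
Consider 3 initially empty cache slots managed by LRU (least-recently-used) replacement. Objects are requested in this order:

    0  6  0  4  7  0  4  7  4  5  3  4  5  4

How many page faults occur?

6

0 → fault, frames [0]
6 → fault, frames [0, 6]
0 → hit
4 → fault, frames [6, 0, 4]
7 → fault, evict 6, frames [0, 4, 7]
0 → hit
4 → hit
7 → hit
4 → hit
5 → fault, evict 0, frames [7, 4, 5]
3 → fault, evict 7, frames [4, 5, 3]
4 → hit
5 → hit
4 → hit
Page faults: 6.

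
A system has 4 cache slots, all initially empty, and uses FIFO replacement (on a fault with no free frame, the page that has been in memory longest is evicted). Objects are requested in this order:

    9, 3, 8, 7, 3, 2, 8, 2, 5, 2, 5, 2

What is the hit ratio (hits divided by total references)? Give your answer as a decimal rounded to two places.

9 -> fault, frames [9]
3 -> fault, frames [9, 3]
8 -> fault, frames [9, 3, 8]
7 -> fault, frames [9, 3, 8, 7]
3 -> hit
2 -> fault, evict 9, frames [3, 8, 7, 2]
8 -> hit
2 -> hit
5 -> fault, evict 3, frames [8, 7, 2, 5]
2 -> hit
5 -> hit
2 -> hit
Hits: 6 of 12 references → 6/12 = 0.5000.

0.50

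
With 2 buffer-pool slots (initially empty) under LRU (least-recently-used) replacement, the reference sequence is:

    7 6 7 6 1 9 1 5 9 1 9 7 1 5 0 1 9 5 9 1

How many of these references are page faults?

7 -> miss, frames {7}
6 -> miss, frames {7,6}
7 -> hit
6 -> hit
1 -> miss, evict 7, frames {6,1}
9 -> miss, evict 6, frames {1,9}
1 -> hit
5 -> miss, evict 9, frames {1,5}
9 -> miss, evict 1, frames {5,9}
1 -> miss, evict 5, frames {9,1}
9 -> hit
7 -> miss, evict 1, frames {9,7}
1 -> miss, evict 9, frames {7,1}
5 -> miss, evict 7, frames {1,5}
0 -> miss, evict 1, frames {5,0}
1 -> miss, evict 5, frames {0,1}
9 -> miss, evict 0, frames {1,9}
5 -> miss, evict 1, frames {9,5}
9 -> hit
1 -> miss, evict 5, frames {9,1}
Page faults: 15.

15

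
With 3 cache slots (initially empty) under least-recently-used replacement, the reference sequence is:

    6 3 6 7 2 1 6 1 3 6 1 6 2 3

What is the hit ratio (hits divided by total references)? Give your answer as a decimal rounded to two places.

0.36

6: fault, frames (6)
3: fault, frames (6 3)
6: hit
7: fault, frames (3 6 7)
2: fault, evict 3, frames (6 7 2)
1: fault, evict 6, frames (7 2 1)
6: fault, evict 7, frames (2 1 6)
1: hit
3: fault, evict 2, frames (6 1 3)
6: hit
1: hit
6: hit
2: fault, evict 3, frames (1 6 2)
3: fault, evict 1, frames (6 2 3)
Hits: 5 of 14 references → 5/14 = 0.3571.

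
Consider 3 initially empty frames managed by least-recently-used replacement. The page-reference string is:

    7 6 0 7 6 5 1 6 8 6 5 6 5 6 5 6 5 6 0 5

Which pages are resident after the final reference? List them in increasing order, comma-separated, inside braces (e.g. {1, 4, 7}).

7: fault, frames (7)
6: fault, frames (7 6)
0: fault, frames (7 6 0)
7: hit
6: hit
5: fault, evict 0, frames (7 6 5)
1: fault, evict 7, frames (6 5 1)
6: hit
8: fault, evict 5, frames (1 6 8)
6: hit
5: fault, evict 1, frames (8 6 5)
6: hit
5: hit
6: hit
5: hit
6: hit
5: hit
6: hit
0: fault, evict 8, frames (5 6 0)
5: hit

{0, 5, 6}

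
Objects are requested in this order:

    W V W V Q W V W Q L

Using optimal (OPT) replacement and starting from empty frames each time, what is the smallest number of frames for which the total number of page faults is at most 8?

2

f=1: 10 faults
f=2: 6 faults
f=3: 4 faults
f=4: 4 faults
Smallest f with faults ≤ 8 is 2.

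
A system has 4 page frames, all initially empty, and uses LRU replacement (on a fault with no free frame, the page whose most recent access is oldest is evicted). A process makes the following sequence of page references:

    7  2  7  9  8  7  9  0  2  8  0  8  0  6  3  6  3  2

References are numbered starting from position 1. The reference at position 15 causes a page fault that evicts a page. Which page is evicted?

pos 1: 7 → fault, frames (7)
pos 2: 2 → fault, frames (7 2)
pos 3: 7 → hit
pos 4: 9 → fault, frames (2 7 9)
pos 5: 8 → fault, frames (2 7 9 8)
pos 6: 7 → hit
pos 7: 9 → hit
pos 8: 0 → fault, evict 2, frames (8 7 9 0)
pos 9: 2 → fault, evict 8, frames (7 9 0 2)
pos 10: 8 → fault, evict 7, frames (9 0 2 8)
pos 11: 0 → hit
pos 12: 8 → hit
pos 13: 0 → hit
pos 14: 6 → fault, evict 9, frames (2 8 0 6)
pos 15: 3 → fault, evict 2, frames (8 0 6 3)
At position 15, page 2 is evicted.

2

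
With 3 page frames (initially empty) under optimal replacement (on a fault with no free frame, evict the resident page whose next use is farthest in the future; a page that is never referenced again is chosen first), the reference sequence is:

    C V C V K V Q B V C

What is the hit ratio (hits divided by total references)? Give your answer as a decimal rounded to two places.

C -> miss, frames {C}
V -> miss, frames {C,V}
C -> hit
V -> hit
K -> miss, frames {C,V,K}
V -> hit
Q -> miss, evict K, frames {C,V,Q}
B -> miss, evict Q, frames {C,V,B}
V -> hit
C -> hit
Hits: 5 of 10 references → 5/10 = 0.5000.

0.50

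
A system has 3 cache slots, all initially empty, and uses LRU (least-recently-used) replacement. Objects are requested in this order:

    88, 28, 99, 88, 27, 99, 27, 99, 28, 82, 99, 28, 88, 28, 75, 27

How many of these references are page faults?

88: fault, frames [88]
28: fault, frames [88, 28]
99: fault, frames [88, 28, 99]
88: hit
27: fault, evict 28, frames [99, 88, 27]
99: hit
27: hit
99: hit
28: fault, evict 88, frames [27, 99, 28]
82: fault, evict 27, frames [99, 28, 82]
99: hit
28: hit
88: fault, evict 82, frames [99, 28, 88]
28: hit
75: fault, evict 99, frames [88, 28, 75]
27: fault, evict 88, frames [28, 75, 27]
Page faults: 9.

9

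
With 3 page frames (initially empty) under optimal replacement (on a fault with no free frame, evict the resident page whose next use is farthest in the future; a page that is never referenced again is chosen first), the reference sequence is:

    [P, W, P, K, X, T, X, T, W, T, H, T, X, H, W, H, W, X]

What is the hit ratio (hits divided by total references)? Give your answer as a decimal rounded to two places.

0.61

P -> fault, frames (P)
W -> fault, frames (P W)
P -> hit
K -> fault, frames (P W K)
X -> fault, evict K, frames (P W X)
T -> fault, evict P, frames (W X T)
X -> hit
T -> hit
W -> hit
T -> hit
H -> fault, evict W, frames (X T H)
T -> hit
X -> hit
H -> hit
W -> fault, evict T, frames (X H W)
H -> hit
W -> hit
X -> hit
Hits: 11 of 18 references → 11/18 = 0.6111.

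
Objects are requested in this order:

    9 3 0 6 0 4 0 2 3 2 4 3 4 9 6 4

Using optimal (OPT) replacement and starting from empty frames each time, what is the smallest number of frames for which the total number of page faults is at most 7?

f=1: 16 faults
f=2: 10 faults
f=3: 8 faults
f=4: 7 faults
f=5: 6 faults
f=6: 6 faults
Smallest f with faults ≤ 7 is 4.

4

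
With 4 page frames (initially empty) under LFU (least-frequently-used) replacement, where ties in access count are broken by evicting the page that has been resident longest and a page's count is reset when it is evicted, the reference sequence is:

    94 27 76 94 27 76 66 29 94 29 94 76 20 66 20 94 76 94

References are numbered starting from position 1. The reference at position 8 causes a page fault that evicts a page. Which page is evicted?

66

pos 1: 94 -> fault, frames [94]
pos 2: 27 -> fault, frames [94, 27]
pos 3: 76 -> fault, frames [94, 27, 76]
pos 4: 94 -> hit
pos 5: 27 -> hit
pos 6: 76 -> hit
pos 7: 66 -> fault, frames [94, 27, 76, 66]
pos 8: 29 -> fault, evict 66, frames [94, 27, 76, 29]
At position 8, page 66 is evicted.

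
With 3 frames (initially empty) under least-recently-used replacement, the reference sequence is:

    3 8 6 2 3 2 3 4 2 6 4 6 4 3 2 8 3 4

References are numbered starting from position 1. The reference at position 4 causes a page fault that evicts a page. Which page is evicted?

3

pos 1: 3 → miss, frames [3]
pos 2: 8 → miss, frames [3, 8]
pos 3: 6 → miss, frames [3, 8, 6]
pos 4: 2 → miss, evict 3, frames [8, 6, 2]
At position 4, page 3 is evicted.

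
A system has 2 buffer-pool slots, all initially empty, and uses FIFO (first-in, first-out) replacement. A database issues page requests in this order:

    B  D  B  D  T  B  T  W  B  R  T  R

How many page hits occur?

B → fault, frames [B]
D → fault, frames [B, D]
B → hit
D → hit
T → fault, evict B, frames [D, T]
B → fault, evict D, frames [T, B]
T → hit
W → fault, evict T, frames [B, W]
B → hit
R → fault, evict B, frames [W, R]
T → fault, evict W, frames [R, T]
R → hit
Hits: 5.

5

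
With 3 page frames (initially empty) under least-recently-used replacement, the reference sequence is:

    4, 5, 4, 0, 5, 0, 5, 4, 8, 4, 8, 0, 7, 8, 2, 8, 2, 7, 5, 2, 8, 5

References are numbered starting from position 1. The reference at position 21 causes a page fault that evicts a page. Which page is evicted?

pos 1: 4: miss, frames [4]
pos 2: 5: miss, frames [4, 5]
pos 3: 4: hit
pos 4: 0: miss, frames [5, 4, 0]
pos 5: 5: hit
pos 6: 0: hit
pos 7: 5: hit
pos 8: 4: hit
pos 9: 8: miss, evict 0, frames [5, 4, 8]
pos 10: 4: hit
pos 11: 8: hit
pos 12: 0: miss, evict 5, frames [4, 8, 0]
pos 13: 7: miss, evict 4, frames [8, 0, 7]
pos 14: 8: hit
pos 15: 2: miss, evict 0, frames [7, 8, 2]
pos 16: 8: hit
pos 17: 2: hit
pos 18: 7: hit
pos 19: 5: miss, evict 8, frames [2, 7, 5]
pos 20: 2: hit
pos 21: 8: miss, evict 7, frames [5, 2, 8]
At position 21, page 7 is evicted.

7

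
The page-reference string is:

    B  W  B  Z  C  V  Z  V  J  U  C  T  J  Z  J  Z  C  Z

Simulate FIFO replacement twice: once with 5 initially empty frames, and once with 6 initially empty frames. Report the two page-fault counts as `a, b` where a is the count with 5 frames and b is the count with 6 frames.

5 frames: F F . F F F . . F F . F . F . . F . → 10 faults.
6 frames: F F . F F F . . F F . F . . . . . . → 8 faults.
8 < 10: adding a frame reduced faults, as is typical.

10, 8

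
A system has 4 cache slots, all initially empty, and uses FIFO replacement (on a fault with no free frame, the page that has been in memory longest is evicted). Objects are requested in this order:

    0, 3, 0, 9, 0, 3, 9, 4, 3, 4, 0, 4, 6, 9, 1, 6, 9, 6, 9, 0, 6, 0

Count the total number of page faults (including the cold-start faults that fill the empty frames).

7

0: miss, frames {0}
3: miss, frames {0,3}
0: hit
9: miss, frames {0,3,9}
0: hit
3: hit
9: hit
4: miss, frames {0,3,9,4}
3: hit
4: hit
0: hit
4: hit
6: miss, evict 0, frames {3,9,4,6}
9: hit
1: miss, evict 3, frames {9,4,6,1}
6: hit
9: hit
6: hit
9: hit
0: miss, evict 9, frames {4,6,1,0}
6: hit
0: hit
Page faults: 7.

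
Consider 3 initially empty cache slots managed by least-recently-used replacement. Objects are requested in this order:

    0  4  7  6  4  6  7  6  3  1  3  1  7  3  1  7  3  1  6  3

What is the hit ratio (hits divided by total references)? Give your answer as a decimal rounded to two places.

0.60

0 -> miss, frames [0]
4 -> miss, frames [0, 4]
7 -> miss, frames [0, 4, 7]
6 -> miss, evict 0, frames [4, 7, 6]
4 -> hit
6 -> hit
7 -> hit
6 -> hit
3 -> miss, evict 4, frames [7, 6, 3]
1 -> miss, evict 7, frames [6, 3, 1]
3 -> hit
1 -> hit
7 -> miss, evict 6, frames [3, 1, 7]
3 -> hit
1 -> hit
7 -> hit
3 -> hit
1 -> hit
6 -> miss, evict 7, frames [3, 1, 6]
3 -> hit
Hits: 12 of 20 references → 12/20 = 0.6000.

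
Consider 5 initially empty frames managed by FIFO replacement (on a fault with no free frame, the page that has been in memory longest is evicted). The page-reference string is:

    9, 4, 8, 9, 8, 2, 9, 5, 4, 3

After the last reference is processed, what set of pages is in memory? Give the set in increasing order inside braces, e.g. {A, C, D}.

{2, 3, 4, 5, 8}

9 → fault, frames (9)
4 → fault, frames (9 4)
8 → fault, frames (9 4 8)
9 → hit
8 → hit
2 → fault, frames (9 4 8 2)
9 → hit
5 → fault, frames (9 4 8 2 5)
4 → hit
3 → fault, evict 9, frames (4 8 2 5 3)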